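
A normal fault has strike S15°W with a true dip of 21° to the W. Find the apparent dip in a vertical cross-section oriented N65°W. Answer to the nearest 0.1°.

20.7°

Angle between strike (S15°W) and section (N65°W): β = 80°.
tan(apparent dip) = tan 21° · sin 80° = 0.3780
α = arctan(0.3780) = 20.71°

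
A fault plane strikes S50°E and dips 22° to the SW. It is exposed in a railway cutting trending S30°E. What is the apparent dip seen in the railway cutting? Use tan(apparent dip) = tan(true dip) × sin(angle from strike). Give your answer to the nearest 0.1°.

7.9°

The section lies 20° from the strike.
tan(apparent dip) = tan 22° · sin 20° = 0.1382
α = arctan(0.1382) = 7.87°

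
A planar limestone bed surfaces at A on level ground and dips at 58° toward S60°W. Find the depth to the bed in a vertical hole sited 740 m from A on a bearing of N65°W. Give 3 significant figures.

The hole lies 55° from the dip direction, so the down-dip offset is 740 × cos 55° = 424.45 m.
Depth = down-dip offset × tan(dip) = 424.45 × tan 58° = 424.45 × 1.6003
Depth = 679.26 m

679 m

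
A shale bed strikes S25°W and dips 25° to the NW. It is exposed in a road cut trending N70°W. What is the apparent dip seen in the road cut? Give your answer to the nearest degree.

25°

The strike is S25°W and the section trends N70°W; the acute angle between them is β = 85°.
tan(apparent dip) = tan 25° · sin 85° = 0.4645
apparent dip = arctan 0.4645 = 24.92°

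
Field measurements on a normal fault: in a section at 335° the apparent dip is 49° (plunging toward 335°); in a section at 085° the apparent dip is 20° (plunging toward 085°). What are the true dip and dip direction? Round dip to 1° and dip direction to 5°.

Represent each trace as a vector plunging at its apparent dip toward its trend (east-north-up frame): v₁ = (-0.277, 0.595, -0.755), v₂ = (0.936, 0.082, -0.342).
n = v₁ × v₂ = (0.142, 0.801, 0.579) (taken with n_z > 0).
Dip δ = arctan(|n_h|/n_z) = arctan(0.814/0.579) = 54.6°.
Dip direction = atan2(0.142, 0.801) = 10° (azimuth of n's horizontal projection).

true dip 55°, dip direction 010°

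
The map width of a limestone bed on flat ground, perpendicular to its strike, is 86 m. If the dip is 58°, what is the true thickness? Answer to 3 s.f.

72.9 m

True thickness t = w · sin(dip) = 86 × sin 58°
t = 86 × 0.8480 = 72.932 m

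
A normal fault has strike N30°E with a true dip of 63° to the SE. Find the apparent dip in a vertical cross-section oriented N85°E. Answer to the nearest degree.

Angle between strike (N30°E) and section (N85°E): β = 55°.
tan α = tan 63° × sin 55° = 1.9626 × 0.8192 = 1.6077
α = arctan(1.6077) = 58.12°

58°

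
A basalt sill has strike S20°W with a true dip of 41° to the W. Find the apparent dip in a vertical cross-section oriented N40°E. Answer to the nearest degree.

The section lies 20° from the strike.
tan(apparent dip) = tan 41° · sin 20° = 0.2973
apparent dip = arctan 0.2973 = 16.56°

17°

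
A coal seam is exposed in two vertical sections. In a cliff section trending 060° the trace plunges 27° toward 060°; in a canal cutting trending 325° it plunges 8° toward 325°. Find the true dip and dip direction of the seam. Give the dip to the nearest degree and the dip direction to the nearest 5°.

true dip 28°, dip direction 040°

Each apparent-dip line lies in the plane. As unit vectors (x east, y north, z up), v₁ plunges 27°→060° and v₂ plunges 8°→325°.
Cross product v₁ × v₂ gives the pole to the plane: n ∝ (0.306, 0.365, 0.879).
True dip = arccos(n_z / |n|) = arccos(0.8791) = 28.5°.
The horizontal component of n points toward azimuth atan2(n_x, n_y) = 40°, the dip direction.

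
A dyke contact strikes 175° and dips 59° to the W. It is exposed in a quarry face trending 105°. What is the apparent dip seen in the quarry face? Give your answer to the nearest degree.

The strike is 175° and the section trends 105°; the acute angle between them is β = 70°.
tan(apparent dip) = tan 59° · sin 70° = 1.5639
α = arctan(1.5639) = 57.40°

57°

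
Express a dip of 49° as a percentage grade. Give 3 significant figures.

115%

grade % = 100 × tan 49° = 100 × 1.1504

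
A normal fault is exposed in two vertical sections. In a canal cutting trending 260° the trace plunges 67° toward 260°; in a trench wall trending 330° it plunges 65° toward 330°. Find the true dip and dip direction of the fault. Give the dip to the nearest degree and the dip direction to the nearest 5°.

true dip 70°, dip direction 290°

Represent each trace as a vector plunging at its apparent dip toward its trend (east-north-up frame): v₁ = (-0.385, -0.068, -0.921), v₂ = (-0.211, 0.366, -0.906).
Cross product v₁ × v₂ gives the pole to the plane: n ∝ (-0.398, 0.154, 0.155).
Dip δ = arctan(|n_h|/n_z) = arctan(0.427/0.155) = 70.0°.
Dip direction = azimuth of (n_x, n_y) = atan2(-0.398, 0.154) = 291°.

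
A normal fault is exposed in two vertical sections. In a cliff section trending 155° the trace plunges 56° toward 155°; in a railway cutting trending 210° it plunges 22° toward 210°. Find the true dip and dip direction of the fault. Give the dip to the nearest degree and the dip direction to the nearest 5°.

true dip 58°, dip direction 135°

The two traces are lines in the plane: v₁ = (sin 155°·cos 56°, cos 155°·cos 56°, −sin 56°), v₂ = (sin 210°·cos 22°, cos 210°·cos 22°, −sin 22°).
n = v₁ × v₂ = (0.476, -0.473, 0.425) (taken with n_z > 0).
Dip δ = arctan(|n_h|/n_z) = arctan(0.671/0.425) = 57.7°.
The horizontal component of n points toward azimuth atan2(n_x, n_y) = 135°, the dip direction.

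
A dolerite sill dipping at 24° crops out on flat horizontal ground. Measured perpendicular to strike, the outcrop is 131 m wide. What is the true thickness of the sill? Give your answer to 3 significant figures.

53.3 m

True thickness t = w · sin(dip) = 131 × sin 24°
t = 131 × 0.4067 = 53.283 m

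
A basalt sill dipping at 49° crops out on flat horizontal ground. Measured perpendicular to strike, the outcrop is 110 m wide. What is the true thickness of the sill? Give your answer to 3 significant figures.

83.0 m

True thickness t = w · sin(dip) = 110 × sin 49°
t = 110 × 0.7547 = 83.018 m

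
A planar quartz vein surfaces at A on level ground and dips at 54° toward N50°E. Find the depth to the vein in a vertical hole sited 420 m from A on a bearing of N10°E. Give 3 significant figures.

443 m

The hole lies 40° from the dip direction, so the down-dip offset is 420 × cos 40° = 321.74 m.
Depth = down-dip offset × tan(dip) = 321.74 × tan 54° = 321.74 × 1.3764
Depth = 442.84 m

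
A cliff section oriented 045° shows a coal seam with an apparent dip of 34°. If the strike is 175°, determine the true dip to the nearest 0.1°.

The section is 50° from the strike.
tan(true dip) = tan 34° / sin 50° = 0.8805
true dip = arctan 0.8805 = 41.36°

41.4°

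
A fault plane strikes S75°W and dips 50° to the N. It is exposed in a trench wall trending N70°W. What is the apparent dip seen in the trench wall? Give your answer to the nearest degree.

The strike is S75°W and the section trends N70°W; the acute angle between them is β = 35°.
tan(apparent dip) = tan 50° · sin 35° = 0.6836
apparent dip = arctan 0.6836 = 34.36°

34°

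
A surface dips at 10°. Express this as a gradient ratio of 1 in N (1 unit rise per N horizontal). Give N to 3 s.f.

1 in 5.67

1 : N means tan θ = 1/N, so N = 1/tan 10° = 1/0.1763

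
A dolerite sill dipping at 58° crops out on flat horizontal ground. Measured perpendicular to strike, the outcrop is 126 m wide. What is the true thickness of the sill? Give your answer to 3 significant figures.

107 m

True thickness t = w · sin(dip) = 126 × sin 58°
t = 126 × 0.8480 = 106.854 m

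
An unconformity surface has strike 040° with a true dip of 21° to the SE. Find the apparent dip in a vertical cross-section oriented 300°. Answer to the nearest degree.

The strike is 040° and the section trends 300°; the acute angle between them is β = 80°.
tan α = tan 21° × sin 80° = 0.3839 × 0.9848 = 0.3780
apparent dip = arctan 0.3780 = 20.71°

21°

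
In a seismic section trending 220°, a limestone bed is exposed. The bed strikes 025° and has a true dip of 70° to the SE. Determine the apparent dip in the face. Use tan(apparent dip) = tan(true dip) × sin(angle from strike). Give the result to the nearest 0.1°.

The section lies 15° from the strike.
tan(apparent dip) = tan 70° · sin 15° = 0.7111
apparent dip = arctan 0.7111 = 35.42°

35.4°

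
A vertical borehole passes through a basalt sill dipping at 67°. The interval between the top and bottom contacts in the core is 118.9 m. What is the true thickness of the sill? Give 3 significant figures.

46.5 m

True thickness t = h · cos(dip) = 118.9 × cos 67°
t = 118.9 × 0.3907 = 46.458 m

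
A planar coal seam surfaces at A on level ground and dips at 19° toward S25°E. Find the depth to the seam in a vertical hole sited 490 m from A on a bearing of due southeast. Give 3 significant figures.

159 m

The hole lies 20° from the dip direction, so the down-dip offset is 490 × cos 20° = 460.45 m.
Depth = down-dip offset × tan(dip) = 460.45 × tan 19° = 460.45 × 0.3443
Depth = 158.55 m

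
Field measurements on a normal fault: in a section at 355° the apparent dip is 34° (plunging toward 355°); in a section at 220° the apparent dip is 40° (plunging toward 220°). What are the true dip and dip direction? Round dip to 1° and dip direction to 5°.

Each apparent-dip line lies in the plane. As unit vectors (x east, y north, z up), v₁ plunges 34°→355° and v₂ plunges 40°→220°.
n = v₁ × v₂ = (-0.859, 0.229, 0.449) (taken with n_z > 0).
True dip = arccos(n_z / |n|) = arccos(0.4509) = 63.2°.
Dip direction = atan2(-0.859, 0.229) = 285° (azimuth of n's horizontal projection).

true dip 63°, dip direction 285°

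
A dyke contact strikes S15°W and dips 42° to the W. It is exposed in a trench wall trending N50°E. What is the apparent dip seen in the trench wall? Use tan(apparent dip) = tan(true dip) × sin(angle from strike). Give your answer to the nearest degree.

27°

Angle between strike (S15°W) and section (N50°E): β = 35°.
tan α = tan 42° × sin 35° = 0.9004 × 0.5736 = 0.5165
α = arctan(0.5165) = 27.31°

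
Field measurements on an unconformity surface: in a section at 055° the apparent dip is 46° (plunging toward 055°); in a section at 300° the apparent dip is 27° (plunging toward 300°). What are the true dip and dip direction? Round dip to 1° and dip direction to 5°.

Each apparent-dip line lies in the plane. As unit vectors (x east, y north, z up), v₁ plunges 46°→055° and v₂ plunges 27°→300°.
The plane normal is n = v₁ × v₂ ∝ (0.140, 0.813, 0.561).
True dip = arccos(n_z / |n|) = arccos(0.5621) = 55.8°.
Dip direction = atan2(0.140, 0.813) = 10° (azimuth of n's horizontal projection).

true dip 56°, dip direction 010°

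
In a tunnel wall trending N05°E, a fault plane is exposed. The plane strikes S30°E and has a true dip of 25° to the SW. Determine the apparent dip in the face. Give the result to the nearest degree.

Angle between strike (S30°E) and section (N05°E): β = 35°.
tan(apparent dip) = tan 25° · sin 35° = 0.2675
apparent dip = arctan 0.2675 = 14.97°

15°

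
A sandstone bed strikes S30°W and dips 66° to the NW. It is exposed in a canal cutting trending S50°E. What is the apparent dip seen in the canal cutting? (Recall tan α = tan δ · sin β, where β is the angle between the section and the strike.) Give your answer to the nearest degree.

66°

The section lies 80° from the strike.
tan(apparent dip) = tan 66° · sin 80° = 2.2119
α = arctan(2.2119) = 65.67°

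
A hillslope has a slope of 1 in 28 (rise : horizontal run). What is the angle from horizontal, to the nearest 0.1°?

2.0°

tan θ = 1/28 = 0.0357
θ = arctan(0.0357) = 2.05°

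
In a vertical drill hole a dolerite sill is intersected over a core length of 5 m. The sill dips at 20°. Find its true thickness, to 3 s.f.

4.70 m

True thickness t = h · cos(dip) = 5 × cos 20°
t = 5 × 0.9397 = 4.698 m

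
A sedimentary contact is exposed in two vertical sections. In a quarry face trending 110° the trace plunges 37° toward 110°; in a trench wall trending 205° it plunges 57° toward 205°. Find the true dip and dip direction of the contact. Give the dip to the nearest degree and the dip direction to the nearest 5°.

true dip 61°, dip direction 175°

Represent each trace as a vector plunging at its apparent dip toward its trend (east-north-up frame): v₁ = (0.750, -0.273, -0.602), v₂ = (-0.230, -0.494, -0.839).
n = v₁ × v₂ = (0.068, -0.768, 0.433) (taken with n_z > 0).
True dip = arccos(n_z / |n|) = arccos(0.4900) = 60.7°.
The horizontal component of n points toward azimuth atan2(n_x, n_y) = 175°, the dip direction.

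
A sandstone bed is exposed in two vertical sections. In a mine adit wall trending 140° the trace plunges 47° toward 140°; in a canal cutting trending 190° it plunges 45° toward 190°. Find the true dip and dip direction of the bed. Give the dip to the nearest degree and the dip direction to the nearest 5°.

The two traces are lines in the plane: v₁ = (sin 140°·cos 47°, cos 140°·cos 47°, −sin 47°), v₂ = (sin 190°·cos 45°, cos 190°·cos 45°, −sin 45°).
The plane normal is n = v₁ × v₂ ∝ (0.140, -0.400, 0.369).
Dip δ = arctan(|n_h|/n_z) = arctan(0.424/0.369) = 48.9°.
Dip direction = azimuth of (n_x, n_y) = atan2(0.140, -0.400) = 161°.

true dip 49°, dip direction 160°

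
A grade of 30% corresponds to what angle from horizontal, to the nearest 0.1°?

tan θ = 30/100 = 0.3000
θ = arctan(0.3000) = 16.70°

16.7°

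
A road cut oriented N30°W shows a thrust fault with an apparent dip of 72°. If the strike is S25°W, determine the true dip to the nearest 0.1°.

75.1°

β = acute angle between strike S25°W and section N30°W = 55°.
tan(true dip) = tan 72° / sin 55° = 3.7572
δ = arctan(3.7572) = 75.10°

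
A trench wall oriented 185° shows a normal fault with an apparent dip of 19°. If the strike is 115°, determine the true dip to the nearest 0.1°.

20.1°

β = acute angle between strike 115° and section 185° = 70°.
tan(true dip) = tan 19° / sin 70° = 0.3664
δ = arctan(0.3664) = 20.12°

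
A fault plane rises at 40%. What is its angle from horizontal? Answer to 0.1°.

tan θ = 40/100 = 0.4000
θ = arctan(0.4000) = 21.80°

21.8°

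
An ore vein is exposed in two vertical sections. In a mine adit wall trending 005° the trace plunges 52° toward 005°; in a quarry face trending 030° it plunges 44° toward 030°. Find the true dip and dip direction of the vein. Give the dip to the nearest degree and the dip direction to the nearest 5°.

true dip 54°, dip direction 345°

The two traces are lines in the plane: v₁ = (sin 5°·cos 52°, cos 5°·cos 52°, −sin 52°), v₂ = (sin 30°·cos 44°, cos 30°·cos 44°, −sin 44°).
Cross product v₁ × v₂ gives the pole to the plane: n ∝ (-0.065, 0.246, 0.187).
tan δ = √(n_x²+n_y²)/n_z = 0.255/0.187, so δ = 53.7°.
Dip direction = azimuth of (n_x, n_y) = atan2(-0.065, 0.246) = 345°.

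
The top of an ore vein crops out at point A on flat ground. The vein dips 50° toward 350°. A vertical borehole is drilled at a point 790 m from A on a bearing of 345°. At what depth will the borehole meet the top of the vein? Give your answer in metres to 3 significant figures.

938 m

The hole lies 5° from the dip direction, so the down-dip offset is 790 × cos 5° = 786.99 m.
Depth = down-dip offset × tan(dip) = 786.99 × tan 50° = 786.99 × 1.1918
Depth = 937.90 m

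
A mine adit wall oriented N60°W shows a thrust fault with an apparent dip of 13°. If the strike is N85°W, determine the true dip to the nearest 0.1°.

The section is 25° from the strike.
tan(true dip) = tan 13° / sin 25° = 0.5463
true dip = arctan 0.5463 = 28.65°

28.6°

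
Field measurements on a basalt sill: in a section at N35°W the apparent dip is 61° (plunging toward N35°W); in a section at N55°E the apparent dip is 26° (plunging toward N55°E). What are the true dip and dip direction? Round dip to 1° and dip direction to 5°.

Represent each trace as a vector plunging at its apparent dip toward its trend (east-north-up frame): v₁ = (-0.278, 0.397, -0.875), v₂ = (0.736, 0.516, -0.438).
Cross product v₁ × v₂ gives the pole to the plane: n ∝ (-0.277, 0.766, 0.436).
Dip δ = arctan(|n_h|/n_z) = arctan(0.814/0.436) = 61.8°.
The horizontal component of n points toward azimuth atan2(n_x, n_y) = 340°, the dip direction.

true dip 62°, dip direction 340°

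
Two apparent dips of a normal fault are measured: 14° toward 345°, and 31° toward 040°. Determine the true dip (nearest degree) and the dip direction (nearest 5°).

true dip 31°, dip direction 050°

Represent each trace as a vector plunging at its apparent dip toward its trend (east-north-up frame): v₁ = (-0.251, 0.937, -0.242), v₂ = (0.551, 0.657, -0.515).
The plane normal is n = v₁ × v₂ ∝ (0.324, 0.263, 0.681).
tan δ = √(n_x²+n_y²)/n_z = 0.417/0.681, so δ = 31.5°.
Dip direction = atan2(0.324, 0.263) = 51° (azimuth of n's horizontal projection).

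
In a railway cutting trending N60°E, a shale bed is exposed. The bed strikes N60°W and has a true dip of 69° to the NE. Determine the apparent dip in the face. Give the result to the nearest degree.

66°

The section lies 60° from the strike.
tan α = tan 69° × sin 60° = 2.6051 × 0.8660 = 2.2561
α = arctan(2.2561) = 66.09°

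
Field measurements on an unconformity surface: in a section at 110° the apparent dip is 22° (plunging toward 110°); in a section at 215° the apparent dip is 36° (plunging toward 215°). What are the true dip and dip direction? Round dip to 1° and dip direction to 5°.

Each apparent-dip line lies in the plane. As unit vectors (x east, y north, z up), v₁ plunges 22°→110° and v₂ plunges 36°→215°.
Cross product v₁ × v₂ gives the pole to the plane: n ∝ (0.062, -0.686, 0.725).
tan δ = √(n_x²+n_y²)/n_z = 0.689/0.725, so δ = 43.5°.
Dip direction = atan2(0.062, -0.686) = 175° (azimuth of n's horizontal projection).

true dip 44°, dip direction 175°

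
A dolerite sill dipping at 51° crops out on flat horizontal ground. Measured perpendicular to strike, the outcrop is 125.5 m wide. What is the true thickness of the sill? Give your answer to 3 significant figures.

True thickness t = w · sin(dip) = 125.5 × sin 51°
t = 125.5 × 0.7771 = 97.532 m

97.5 m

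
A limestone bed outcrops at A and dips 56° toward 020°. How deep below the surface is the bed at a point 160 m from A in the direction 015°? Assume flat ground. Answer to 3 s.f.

236 m

The hole lies 5° from the dip direction, so the down-dip offset is 160 × cos 5° = 159.39 m.
Depth = down-dip offset × tan(dip) = 159.39 × tan 56° = 159.39 × 1.4826
Depth = 236.31 m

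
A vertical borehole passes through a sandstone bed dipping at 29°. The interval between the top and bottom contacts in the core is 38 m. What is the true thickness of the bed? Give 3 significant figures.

33.2 m

True thickness t = h · cos(dip) = 38 × cos 29°
t = 38 × 0.8746 = 33.236 m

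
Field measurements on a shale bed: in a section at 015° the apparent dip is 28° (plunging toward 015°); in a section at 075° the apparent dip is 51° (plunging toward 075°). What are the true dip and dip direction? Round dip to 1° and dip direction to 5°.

true dip 51°, dip direction 080°

Represent each trace as a vector plunging at its apparent dip toward its trend (east-north-up frame): v₁ = (0.229, 0.853, -0.469), v₂ = (0.608, 0.163, -0.777).
n = v₁ × v₂ = (0.586, 0.108, 0.481) (taken with n_z > 0).
Dip δ = arctan(|n_h|/n_z) = arctan(0.596/0.481) = 51.1°.
The horizontal component of n points toward azimuth atan2(n_x, n_y) = 80°, the dip direction.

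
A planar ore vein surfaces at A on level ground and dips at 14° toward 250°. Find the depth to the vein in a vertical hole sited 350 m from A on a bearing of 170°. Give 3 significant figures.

The hole lies 80° from the dip direction, so the down-dip offset is 350 × cos 80° = 60.78 m.
Depth = down-dip offset × tan(dip) = 60.78 × tan 14° = 60.78 × 0.2493
Depth = 15.15 m

15.2 m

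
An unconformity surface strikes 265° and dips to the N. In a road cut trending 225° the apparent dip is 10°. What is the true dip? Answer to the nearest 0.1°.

15.3°

The section is 40° from the strike.
tan δ = tan α / sin β = tan 10° / sin 40° = 0.1763 / 0.6428 = 0.2743
true dip = arctan 0.2743 = 15.34°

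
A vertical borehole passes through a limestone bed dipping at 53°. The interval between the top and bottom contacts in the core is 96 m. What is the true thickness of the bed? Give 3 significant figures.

True thickness t = h · cos(dip) = 96 × cos 53°
t = 96 × 0.6018 = 57.774 m

57.8 m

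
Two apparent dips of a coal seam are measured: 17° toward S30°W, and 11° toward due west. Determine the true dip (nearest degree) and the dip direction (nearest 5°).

Represent each trace as a vector plunging at its apparent dip toward its trend (east-north-up frame): v₁ = (-0.478, -0.828, -0.292), v₂ = (-0.982, -0.000, -0.191).
Cross product v₁ × v₂ gives the pole to the plane: n ∝ (-0.158, -0.196, 0.813).
Dip δ = arctan(|n_h|/n_z) = arctan(0.252/0.813) = 17.2°.
The horizontal component of n points toward azimuth atan2(n_x, n_y) = 219°, the dip direction.

true dip 17°, dip direction 220°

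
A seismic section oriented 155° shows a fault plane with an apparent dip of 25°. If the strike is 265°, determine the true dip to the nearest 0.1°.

26.4°

The section is 70° from the strike.
tan δ = tan α / sin β = tan 25° / sin 70° = 0.4663 / 0.9397 = 0.4962
true dip = arctan 0.4962 = 26.39°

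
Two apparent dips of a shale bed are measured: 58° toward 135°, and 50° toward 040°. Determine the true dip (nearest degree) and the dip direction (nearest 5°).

true dip 64°, dip direction 095°

Represent each trace as a vector plunging at its apparent dip toward its trend (east-north-up frame): v₁ = (0.375, -0.375, -0.848), v₂ = (0.413, 0.492, -0.766).
Cross product v₁ × v₂ gives the pole to the plane: n ∝ (0.705, -0.063, 0.339).
True dip = arccos(n_z / |n|) = arccos(0.4325) = 64.4°.
Dip direction = atan2(0.705, -0.063) = 95° (azimuth of n's horizontal projection).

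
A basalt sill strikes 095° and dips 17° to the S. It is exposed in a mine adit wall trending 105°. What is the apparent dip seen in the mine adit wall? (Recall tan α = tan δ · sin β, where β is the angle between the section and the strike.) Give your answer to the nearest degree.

The strike is 095° and the section trends 105°; the acute angle between them is β = 10°.
tan(apparent dip) = tan 17° · sin 10° = 0.0531
apparent dip = arctan 0.0531 = 3.04°

3°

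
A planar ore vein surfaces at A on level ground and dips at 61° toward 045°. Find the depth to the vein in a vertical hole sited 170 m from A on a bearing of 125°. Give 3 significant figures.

The hole lies 80° from the dip direction, so the down-dip offset is 170 × cos 80° = 29.52 m.
Depth = down-dip offset × tan(dip) = 29.52 × tan 61° = 29.52 × 1.8040
Depth = 53.26 m

53.3 m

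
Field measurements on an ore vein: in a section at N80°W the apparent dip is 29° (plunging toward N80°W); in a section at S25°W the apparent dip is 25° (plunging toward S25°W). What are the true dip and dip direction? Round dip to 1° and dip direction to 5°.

true dip 33°, dip direction 250°

The two traces are lines in the plane: v₁ = (sin 280°·cos 29°, cos 280°·cos 29°, −sin 29°), v₂ = (sin 205°·cos 25°, cos 205°·cos 25°, −sin 25°).
Cross product v₁ × v₂ gives the pole to the plane: n ∝ (-0.462, -0.178, 0.766).
tan δ = √(n_x²+n_y²)/n_z = 0.496/0.766, so δ = 32.9°.
Dip direction = azimuth of (n_x, n_y) = atan2(-0.462, -0.178) = 249°.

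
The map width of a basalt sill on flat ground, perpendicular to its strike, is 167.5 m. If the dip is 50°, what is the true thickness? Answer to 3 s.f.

128 m

True thickness t = w · sin(dip) = 167.5 × sin 50°
t = 167.5 × 0.7660 = 128.312 m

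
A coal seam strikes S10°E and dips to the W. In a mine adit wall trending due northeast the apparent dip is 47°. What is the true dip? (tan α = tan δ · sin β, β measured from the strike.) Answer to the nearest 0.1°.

The section is 55° from the strike.
tan δ = tan α / sin β = tan 47° / sin 55° = 1.0724 / 0.8192 = 1.3091
δ = arctan(1.3091) = 52.62°

52.6°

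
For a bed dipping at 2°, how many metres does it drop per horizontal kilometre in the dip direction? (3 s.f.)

drop per km = 1000 × tan 2° = 1000 × 0.0349

34.9 m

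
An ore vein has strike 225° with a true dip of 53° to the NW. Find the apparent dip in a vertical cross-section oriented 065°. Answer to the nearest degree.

24°

The strike is 225° and the section trends 065°; the acute angle between them is β = 20°.
tan α = tan 53° × sin 20° = 1.3270 × 0.3420 = 0.4539
apparent dip = arctan 0.4539 = 24.41°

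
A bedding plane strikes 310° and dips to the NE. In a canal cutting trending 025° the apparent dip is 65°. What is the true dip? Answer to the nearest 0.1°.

β = acute angle between strike 310° and section 025° = 75°.
tan δ = tan α / sin β = tan 65° / sin 75° = 2.1445 / 0.9659 = 2.2202
true dip = arctan 2.2202 = 65.75°

65.8°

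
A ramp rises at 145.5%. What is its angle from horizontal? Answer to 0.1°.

tan θ = 145.5/100 = 1.4550
θ = arctan(1.4550) = 55.50°

55.5°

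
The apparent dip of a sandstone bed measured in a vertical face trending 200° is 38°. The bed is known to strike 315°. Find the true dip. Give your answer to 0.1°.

β = acute angle between strike 315° and section 200° = 65°.
tan δ = tan α / sin β = tan 38° / sin 65° = 0.7813 / 0.9063 = 0.8621
true dip = arctan 0.8621 = 40.76°

40.8°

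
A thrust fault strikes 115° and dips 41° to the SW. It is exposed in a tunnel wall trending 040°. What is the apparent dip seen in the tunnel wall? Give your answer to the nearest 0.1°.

The section lies 75° from the strike.
tan α = tan 41° × sin 75° = 0.8693 × 0.9659 = 0.8397
apparent dip = arctan 0.8397 = 40.02°

40.0°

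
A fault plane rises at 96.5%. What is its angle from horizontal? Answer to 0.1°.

tan θ = 96.5/100 = 0.9650
θ = arctan(0.9650) = 43.98°

44.0°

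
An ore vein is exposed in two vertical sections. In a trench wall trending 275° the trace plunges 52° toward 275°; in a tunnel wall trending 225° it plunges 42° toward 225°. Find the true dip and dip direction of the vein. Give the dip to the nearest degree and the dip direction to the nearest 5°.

true dip 52°, dip direction 270°

The two traces are lines in the plane: v₁ = (sin 275°·cos 52°, cos 275°·cos 52°, −sin 52°), v₂ = (sin 225°·cos 42°, cos 225°·cos 42°, −sin 42°).
Cross product v₁ × v₂ gives the pole to the plane: n ∝ (-0.450, 0.004, 0.350).
Dip δ = arctan(|n_h|/n_z) = arctan(0.450/0.350) = 52.1°.
Dip direction = atan2(-0.450, 0.004) = 270° (azimuth of n's horizontal projection).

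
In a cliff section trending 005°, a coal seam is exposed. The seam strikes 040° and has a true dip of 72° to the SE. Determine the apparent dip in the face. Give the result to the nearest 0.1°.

The strike is 040° and the section trends 005°; the acute angle between them is β = 35°.
tan α = tan 72° × sin 35° = 3.0777 × 0.5736 = 1.7653
α = arctan(1.7653) = 60.47°

60.5°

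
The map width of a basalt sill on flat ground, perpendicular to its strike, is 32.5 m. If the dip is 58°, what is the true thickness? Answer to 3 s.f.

True thickness t = w · sin(dip) = 32.5 × sin 58°
t = 32.5 × 0.8480 = 27.562 m

27.6 m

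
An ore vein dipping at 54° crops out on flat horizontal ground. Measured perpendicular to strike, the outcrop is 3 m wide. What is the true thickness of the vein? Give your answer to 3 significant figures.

2.43 m

True thickness t = w · sin(dip) = 3 × sin 54°
t = 3 × 0.8090 = 2.427 m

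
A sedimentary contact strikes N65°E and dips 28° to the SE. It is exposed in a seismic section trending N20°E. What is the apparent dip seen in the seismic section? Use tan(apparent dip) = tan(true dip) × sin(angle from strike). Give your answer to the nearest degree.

21°

The strike is N65°E and the section trends N20°E; the acute angle between them is β = 45°.
tan α = tan 28° × sin 45° = 0.5317 × 0.7071 = 0.3760
α = arctan(0.3760) = 20.61°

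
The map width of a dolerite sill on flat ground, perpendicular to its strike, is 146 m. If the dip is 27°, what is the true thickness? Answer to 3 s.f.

True thickness t = w · sin(dip) = 146 × sin 27°
t = 146 × 0.4540 = 66.283 m

66.3 m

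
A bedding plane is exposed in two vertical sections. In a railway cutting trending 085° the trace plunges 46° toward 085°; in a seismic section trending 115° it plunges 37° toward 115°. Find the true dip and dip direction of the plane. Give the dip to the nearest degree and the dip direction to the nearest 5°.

true dip 47°, dip direction 070°

The two traces are lines in the plane: v₁ = (sin 85°·cos 46°, cos 85°·cos 46°, −sin 46°), v₂ = (sin 115°·cos 37°, cos 115°·cos 37°, −sin 37°).
n = v₁ × v₂ = (0.279, 0.104, 0.277) (taken with n_z > 0).
True dip = arccos(n_z / |n|) = arccos(0.6813) = 47.1°.
Dip direction = atan2(0.279, 0.104) = 70° (azimuth of n's horizontal projection).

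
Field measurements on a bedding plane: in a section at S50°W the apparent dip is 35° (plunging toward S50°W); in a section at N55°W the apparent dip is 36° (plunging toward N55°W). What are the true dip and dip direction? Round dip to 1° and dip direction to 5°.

true dip 42°, dip direction 270°

The two traces are lines in the plane: v₁ = (sin 230°·cos 35°, cos 230°·cos 35°, −sin 35°), v₂ = (sin 305°·cos 36°, cos 305°·cos 36°, −sin 36°).
n = v₁ × v₂ = (-0.576, -0.011, 0.640) (taken with n_z > 0).
Dip δ = arctan(|n_h|/n_z) = arctan(0.576/0.640) = 42.0°.
Dip direction = atan2(-0.576, -0.011) = 269° (azimuth of n's horizontal projection).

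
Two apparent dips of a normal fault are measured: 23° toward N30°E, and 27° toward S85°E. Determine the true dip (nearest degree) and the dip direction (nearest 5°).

true dip 29°, dip direction 070°

Each apparent-dip line lies in the plane. As unit vectors (x east, y north, z up), v₁ plunges 23°→N30°E and v₂ plunges 27°→S85°E.
The plane normal is n = v₁ × v₂ ∝ (0.392, 0.138, 0.743).
tan δ = √(n_x²+n_y²)/n_z = 0.416/0.743, so δ = 29.2°.
Dip direction = atan2(0.392, 0.138) = 71° (azimuth of n's horizontal projection).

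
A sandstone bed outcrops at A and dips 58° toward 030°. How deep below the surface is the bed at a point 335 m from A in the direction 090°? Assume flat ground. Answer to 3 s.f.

268 m

The hole lies 60° from the dip direction, so the down-dip offset is 335 × cos 60° = 167.50 m.
Depth = down-dip offset × tan(dip) = 167.50 × tan 58° = 167.50 × 1.6003
Depth = 268.06 m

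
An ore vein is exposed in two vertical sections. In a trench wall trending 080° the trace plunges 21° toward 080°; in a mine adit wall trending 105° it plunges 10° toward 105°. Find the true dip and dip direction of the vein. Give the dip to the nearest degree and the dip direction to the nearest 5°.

true dip 29°, dip direction 035°

Each apparent-dip line lies in the plane. As unit vectors (x east, y north, z up), v₁ plunges 21°→080° and v₂ plunges 10°→105°.
Cross product v₁ × v₂ gives the pole to the plane: n ∝ (0.119, 0.181, 0.389).
True dip = arccos(n_z / |n|) = arccos(0.8730) = 29.2°.
Dip direction = azimuth of (n_x, n_y) = atan2(0.119, 0.181) = 33°.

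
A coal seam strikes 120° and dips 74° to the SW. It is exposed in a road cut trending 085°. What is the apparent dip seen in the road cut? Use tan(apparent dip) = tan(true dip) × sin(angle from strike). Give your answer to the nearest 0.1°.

The section lies 35° from the strike.
tan(apparent dip) = tan 74° · sin 35° = 2.0003
α = arctan(2.0003) = 63.44°

63.4°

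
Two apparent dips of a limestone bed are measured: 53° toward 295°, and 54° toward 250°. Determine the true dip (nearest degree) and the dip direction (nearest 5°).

true dip 56°, dip direction 270°

Represent each trace as a vector plunging at its apparent dip toward its trend (east-north-up frame): v₁ = (-0.545, 0.254, -0.799), v₂ = (-0.552, -0.201, -0.809).
Cross product v₁ × v₂ gives the pole to the plane: n ∝ (-0.366, -0.000, 0.250).
Dip δ = arctan(|n_h|/n_z) = arctan(0.366/0.250) = 55.7°.
The horizontal component of n points toward azimuth atan2(n_x, n_y) = 270°, the dip direction.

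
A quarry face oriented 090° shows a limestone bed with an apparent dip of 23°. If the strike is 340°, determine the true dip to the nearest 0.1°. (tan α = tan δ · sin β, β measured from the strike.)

β = acute angle between strike 340° and section 090° = 70°.
tan δ = tan α / sin β = tan 23° / sin 70° = 0.4245 / 0.9397 = 0.4517
δ = arctan(0.4517) = 24.31°

24.3°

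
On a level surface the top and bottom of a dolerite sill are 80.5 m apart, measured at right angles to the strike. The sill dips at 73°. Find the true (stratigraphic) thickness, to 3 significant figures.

True thickness t = w · sin(dip) = 80.5 × sin 73°
t = 80.5 × 0.9563 = 76.983 m

77.0 m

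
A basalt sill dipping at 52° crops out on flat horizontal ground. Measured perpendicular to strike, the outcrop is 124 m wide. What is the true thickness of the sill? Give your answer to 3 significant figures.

True thickness t = w · sin(dip) = 124 × sin 52°
t = 124 × 0.7880 = 97.713 m

97.7 m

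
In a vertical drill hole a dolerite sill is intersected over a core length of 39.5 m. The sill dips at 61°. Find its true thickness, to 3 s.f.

19.1 m

True thickness t = h · cos(dip) = 39.5 × cos 61°
t = 39.5 × 0.4848 = 19.150 m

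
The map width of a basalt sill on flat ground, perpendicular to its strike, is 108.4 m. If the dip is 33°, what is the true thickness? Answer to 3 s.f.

59.0 m

True thickness t = w · sin(dip) = 108.4 × sin 33°
t = 108.4 × 0.5446 = 59.039 m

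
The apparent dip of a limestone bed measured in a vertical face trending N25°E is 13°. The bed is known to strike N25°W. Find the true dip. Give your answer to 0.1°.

16.8°

The section is 50° from the strike.
tan δ = tan α / sin β = tan 13° / sin 50° = 0.2309 / 0.7660 = 0.3014
δ = arctan(0.3014) = 16.77°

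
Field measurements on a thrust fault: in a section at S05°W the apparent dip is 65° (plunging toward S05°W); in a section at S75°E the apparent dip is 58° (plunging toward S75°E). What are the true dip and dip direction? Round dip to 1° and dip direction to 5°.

Each apparent-dip line lies in the plane. As unit vectors (x east, y north, z up), v₁ plunges 65°→S05°W and v₂ plunges 58°→S75°E.
The plane normal is n = v₁ × v₂ ∝ (0.233, -0.495, 0.221).
tan δ = √(n_x²+n_y²)/n_z = 0.547/0.221, so δ = 68.0°.
Dip direction = azimuth of (n_x, n_y) = atan2(0.233, -0.495) = 155°.

true dip 68°, dip direction 155°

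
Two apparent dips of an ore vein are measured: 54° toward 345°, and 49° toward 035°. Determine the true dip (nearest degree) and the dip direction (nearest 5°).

The two traces are lines in the plane: v₁ = (sin 345°·cos 54°, cos 345°·cos 54°, −sin 54°), v₂ = (sin 35°·cos 49°, cos 35°·cos 49°, −sin 49°).
n = v₁ × v₂ = (-0.006, 0.419, 0.295) (taken with n_z > 0).
Dip δ = arctan(|n_h|/n_z) = arctan(0.419/0.295) = 54.8°.
Dip direction = azimuth of (n_x, n_y) = atan2(-0.006, 0.419) = 359°.

true dip 55°, dip direction 000°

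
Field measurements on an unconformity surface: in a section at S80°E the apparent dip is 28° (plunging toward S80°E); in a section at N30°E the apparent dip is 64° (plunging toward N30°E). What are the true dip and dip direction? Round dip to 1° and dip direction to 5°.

true dip 64°, dip direction 025°

Represent each trace as a vector plunging at its apparent dip toward its trend (east-north-up frame): v₁ = (0.870, -0.153, -0.469), v₂ = (0.219, 0.380, -0.899).
n = v₁ × v₂ = (0.316, 0.679, 0.364) (taken with n_z > 0).
tan δ = √(n_x²+n_y²)/n_z = 0.749/0.364, so δ = 64.1°.
Dip direction = atan2(0.316, 0.679) = 25° (azimuth of n's horizontal projection).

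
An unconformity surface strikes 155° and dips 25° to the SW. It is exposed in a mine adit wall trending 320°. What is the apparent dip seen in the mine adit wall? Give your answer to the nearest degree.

The strike is 155° and the section trends 320°; the acute angle between them is β = 15°.
tan(apparent dip) = tan 25° · sin 15° = 0.1207
apparent dip = arctan 0.1207 = 6.88°

7°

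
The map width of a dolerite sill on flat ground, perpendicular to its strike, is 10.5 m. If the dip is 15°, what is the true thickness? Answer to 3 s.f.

2.72 m

True thickness t = w · sin(dip) = 10.5 × sin 15°
t = 10.5 × 0.2588 = 2.718 m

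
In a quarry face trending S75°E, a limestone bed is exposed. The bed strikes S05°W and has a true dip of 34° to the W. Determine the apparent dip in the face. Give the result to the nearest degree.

The section lies 80° from the strike.
tan α = tan 34° × sin 80° = 0.6745 × 0.9848 = 0.6643
apparent dip = arctan 0.6643 = 33.59°

34°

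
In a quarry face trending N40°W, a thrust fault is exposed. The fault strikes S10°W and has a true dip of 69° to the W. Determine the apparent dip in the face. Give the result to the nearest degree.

63°

The strike is S10°W and the section trends N40°W; the acute angle between them is β = 50°.
tan α = tan 69° × sin 50° = 2.6051 × 0.7660 = 1.9956
apparent dip = arctan 1.9956 = 63.38°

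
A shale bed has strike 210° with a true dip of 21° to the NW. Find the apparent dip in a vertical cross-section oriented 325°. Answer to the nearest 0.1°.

19.2°

The section lies 65° from the strike.
tan α = tan 21° × sin 65° = 0.3839 × 0.9063 = 0.3479
apparent dip = arctan 0.3479 = 19.18°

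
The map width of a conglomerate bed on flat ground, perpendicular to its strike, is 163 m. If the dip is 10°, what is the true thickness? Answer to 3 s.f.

True thickness t = w · sin(dip) = 163 × sin 10°
t = 163 × 0.1736 = 28.305 m

28.3 m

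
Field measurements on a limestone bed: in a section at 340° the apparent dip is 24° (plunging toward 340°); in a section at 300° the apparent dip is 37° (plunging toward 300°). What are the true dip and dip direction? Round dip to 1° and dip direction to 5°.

The two traces are lines in the plane: v₁ = (sin 340°·cos 24°, cos 340°·cos 24°, −sin 24°), v₂ = (sin 300°·cos 37°, cos 300°·cos 37°, −sin 37°).
n = v₁ × v₂ = (-0.354, 0.093, 0.469) (taken with n_z > 0).
Dip δ = arctan(|n_h|/n_z) = arctan(0.366/0.469) = 38.0°.
Dip direction = azimuth of (n_x, n_y) = atan2(-0.354, 0.093) = 285°.

true dip 38°, dip direction 285°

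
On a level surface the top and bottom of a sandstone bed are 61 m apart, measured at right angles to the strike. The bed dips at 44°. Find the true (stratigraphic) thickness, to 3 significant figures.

42.4 m

True thickness t = w · sin(dip) = 61 × sin 44°
t = 61 × 0.6947 = 42.374 m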